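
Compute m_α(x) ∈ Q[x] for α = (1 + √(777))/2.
m_α(x) = x^2 - x - 194

From 2α - 1 = √(777), squaring gives (2α - 1)^2 = 777, i.e. 4α^2 - 4α + 1 = 777, so α^2 - α + (1 - 777)/4 = 0. Since 777 ≡ 1 (mod 4), (1 - 777)/4 = -194 ∈ Z. The polynomial x^2 - x - 194 has discriminant 1 - 4·(-194) = 777, which is not a perfect square in Q (d = 777 is squarefree and ≠ 1), so x^2 - x - 194 is irreducible over Q. It is the minimal polynomial of α.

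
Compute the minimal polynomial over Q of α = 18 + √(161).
m_α(x) = x^2 - 36x + 163

From α - 18 = √(161), squaring gives (α - 18)^2 = 161, i.e. α^2 - 36α + 324 = 161, so α^2 - 36α + 163 = 0. The discriminant of x^2 - 36x + 163 is (-36)^2 - 4·(163) = 1296 - 652 = 644, and 4·(161) is not a perfect square in Q since 161 is squarefree and ≠ 1. Hence x^2 - 36x + 163 is irreducible over Q and is the minimal polynomial of α.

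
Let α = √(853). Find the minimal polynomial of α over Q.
m_α(x) = x^2 - 853

α satisfies α^2 - 853 = 0, so x^2 - 853 annihilates α. Since d = 853 is squarefree and ≠ 1, it is not a perfect square in Q, so x^2 - 853 has no rational root and is therefore irreducible over Q (a degree-2 polynomial over a field is irreducible iff it has no root). Hence m_α(x) = x^2 - 853.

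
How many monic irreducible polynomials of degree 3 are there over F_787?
There are 162480872 monic irreducible polynomials of degree 3 over F_787

Each element of F_{787^3} that lies in no proper subfield is a root of exactly one monic irreducible of degree 3 over F_787, and each such polynomial has 3 distinct roots in F_{787^3}. By Möbius inversion the count is N_787(3) = (1/3) Σ_{d|3} μ(3/d) · 787^d = (1/3)(μ(3)·787^1 + μ(1)·787^3) = 487442616/3 = 162480872.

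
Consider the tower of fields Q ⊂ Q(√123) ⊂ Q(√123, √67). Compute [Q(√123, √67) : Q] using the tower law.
[Q(√123, √67) : Q] = 4

[Q(√123):Q] = 2 (min poly x^2 - 123, irreducible since 123 is squarefree > 1). For the top step, suppose √67 ∈ Q(√123), say √67 = c + d√123 with c, d ∈ Q. Squaring: 67 = c^2 + 123d^2 + 2cd√123. Since √123 ∉ Q this forces 2cd = 0. If d = 0 then √67 = c ∈ Q, contradicting 67 squarefree > 1. If c = 0 then 67 = 123d^2, so 123·67 = (123d)^2 is a perfect square in Q — but 123·67 = 8241 is not a perfect square (since 123 and 67 are distinct squarefree integers). Contradiction. Hence √67 ∉ Q(√123), so x^2 - 67 stays irreducible over Q(√123) and [Q(√123, √67) : Q(√123)] = 2. By the tower law, [Q(√123, √67) : Q] = 2 · 2 = 4.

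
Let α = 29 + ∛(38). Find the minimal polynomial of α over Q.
m_α(x) = x^3 - 87x^2 + 2523x - 24427

Set β = α - 29 = ∛(38), so β^3 = 38. Then (α - 29)^3 - 38 = 0, i.e. α is a root of g(x) = (x - 29)^3 - 38 = x^3 - 87x^2 + 2523x - 24427. Since g(x) = h(x - 29) where h(x) = x^3 - 38, and h is irreducible over Q (because 38 is not a perfect cube, so h has no rational root, and a monic cubic with no rational root is irreducible), g is also irreducible (irreducibility is preserved under the substitution x → x - 29). Hence m_α(x) = x^3 - 87x^2 + 2523x - 24427.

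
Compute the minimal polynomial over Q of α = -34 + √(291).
m_α(x) = x^2 + 68x + 865

From α + 34 = √(291), squaring gives (α + 34)^2 = 291, i.e. α^2 + 68α + 1156 = 291, so α^2 + 68α + 865 = 0. The discriminant of x^2 + 68x + 865 is (68)^2 - 4·(865) = 4624 - 3460 = 1164, and 4·(291) is not a perfect square in Q since 291 is squarefree and ≠ 1. Hence x^2 + 68x + 865 is irreducible over Q and is the minimal polynomial of α.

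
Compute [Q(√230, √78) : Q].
[Q(√230, √78) : Q] = 4

[Q(√230):Q] = 2 (min poly x^2 - 230, irreducible since 230 is squarefree > 1). For the top step, suppose √78 ∈ Q(√230), say √78 = c + d√230 with c, d ∈ Q. Squaring: 78 = c^2 + 230d^2 + 2cd√230. Since √230 ∉ Q this forces 2cd = 0. If d = 0 then √78 = c ∈ Q, contradicting 78 squarefree > 1. If c = 0 then 78 = 230d^2, so 230·78 = (230d)^2 is a perfect square in Q — but 230·78 = 17940 is not a perfect square (since 230 and 78 are distinct squarefree integers). Contradiction. Hence √78 ∉ Q(√230), so x^2 - 78 stays irreducible over Q(√230) and [Q(√230, √78) : Q(√230)] = 2. By the tower law, [Q(√230, √78) : Q] = 2 · 2 = 4.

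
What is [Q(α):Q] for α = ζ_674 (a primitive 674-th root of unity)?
[Q(α):Q] = 336

The minimal polynomial of ζ_674 over Q is the 674-th cyclotomic polynomial Φ_674(x), which is irreducible over Q and has degree φ(674) = 336. Hence [Q(α):Q] = φ(674) = 336.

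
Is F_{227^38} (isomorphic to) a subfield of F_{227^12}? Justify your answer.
No: F_{227^38} is not a subfield of F_{227^12}

F_{p^m} embeds in F_{p^n} iff m | n. Here 38 ∤ 12 (since 12 = 0·38 + 12 with remainder 12 ≠ 0), so F_{227^38} is not a subfield of F_{227^12}. Equivalently: if it were, the tower law would give 38 = [F_{227^38}:F_227] dividing [F_{227^12}:F_227] = 12, contradiction.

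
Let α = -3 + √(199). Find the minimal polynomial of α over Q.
m_α(x) = x^2 + 6x - 190

From α + 3 = √(199), squaring gives (α + 3)^2 = 199, i.e. α^2 + 6α + 9 = 199, so α^2 + 6α - 190 = 0. The discriminant of x^2 + 6x - 190 is (6)^2 - 4·(-190) = 36 + 760 = 796, and 4·(199) is not a perfect square in Q since 199 is squarefree and ≠ 1. Hence x^2 + 6x - 190 is irreducible over Q and is the minimal polynomial of α.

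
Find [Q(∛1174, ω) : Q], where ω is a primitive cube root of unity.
[Q(∛1174, ω) : Q] = 6

[Q(∛1174):Q] = 3 (min poly x^3 - 1174, irreducible since 1174 is not a perfect cube). [Q(ω):Q] = 2 (min poly x^2 + x + 1). Since Q(∛1174) ⊂ R and ω ∉ R, we have ω ∉ Q(∛1174), so x^2 + x + 1 remains irreducible over Q(∛1174) and [Q(∛1174, ω) : Q(∛1174)] = 2. By the tower law, [Q(∛1174, ω) : Q] = 3 · 2 = 6. (In fact Q(∛1174, ω) is the splitting field of x^3 - 1174 over Q.)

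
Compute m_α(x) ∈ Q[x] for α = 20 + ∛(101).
m_α(x) = x^3 - 60x^2 + 1200x - 8101

Set β = α - 20 = ∛(101), so β^3 = 101. Then (α - 20)^3 - 101 = 0, i.e. α is a root of g(x) = (x - 20)^3 - 101 = x^3 - 60x^2 + 1200x - 8101. Since g(x) = h(x - 20) where h(x) = x^3 - 101, and h is irreducible over Q (because 101 is not a perfect cube, so h has no rational root, and a monic cubic with no rational root is irreducible), g is also irreducible (irreducibility is preserved under the substitution x → x - 20). Hence m_α(x) = x^3 - 60x^2 + 1200x - 8101.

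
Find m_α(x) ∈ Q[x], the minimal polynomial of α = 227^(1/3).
m_α(x) = x^3 - 227

α satisfies α^3 = 227, so x^3 - 227 annihilates α. By the rational root test, a rational root p/q (in lowest terms) of x^3 - 227 would satisfy p^3 = 227 q^3, forcing q = 1 and p^3 = 227; but 227 is not a perfect cube, contradiction. A monic cubic over Q with no rational root is irreducible (any nontrivial factorization would include a linear factor). Hence x^3 - 227 is the minimal polynomial of α, and in particular [Q(α):Q] = 3.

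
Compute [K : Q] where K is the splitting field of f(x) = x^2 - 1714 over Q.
[K : Q] = 2

f(x) = x^2 - 1714 factors as (x - √1714)(x + √1714). The splitting field is K = Q(√1714). Since 1714 is squarefree and > 1, it is not a perfect square, so x^2 - 1714 is irreducible over Q and [Q(√1714) : Q] = 2. Hence [K : Q] = 2.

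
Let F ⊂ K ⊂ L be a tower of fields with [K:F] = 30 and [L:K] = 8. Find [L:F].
[L:F] = 240

The tower law says that for any tower of field extensions F ⊂ K ⊂ L with finite degrees, [L:F] = [L:K] · [K:F]. Here this gives [L:F] = 8 · 30 = 240.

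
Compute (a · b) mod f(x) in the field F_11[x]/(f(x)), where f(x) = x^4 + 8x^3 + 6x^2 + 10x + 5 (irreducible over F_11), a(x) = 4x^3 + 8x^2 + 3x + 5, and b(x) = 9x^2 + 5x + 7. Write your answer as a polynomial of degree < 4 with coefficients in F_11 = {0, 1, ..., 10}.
a · b ≡ 6x^3 + 8x^2 + 3 (mod f(x))

Multiply in F_11[x]: a(x)·b(x) = (4x^3 + 8x^2 + 3x + 5)·(9x^2 + 5x + 7) = 3x^5 + 4x^4 + 7x^3 + 6x^2 + 2x + 2. This has degree ≥ 4, so divide by f(x) over F_11: 3x^5 + 4x^4 + 7x^3 + 6x^2 + 2x + 2 = (3x + 2)·(x^4 + 8x^3 + 6x^2 + 10x + 5) + (6x^3 + 8x^2 + 3). Hence a·b ≡ 6x^3 + 8x^2 + 3 (mod f). (F_11[x]/(f) is a field with 11^4 = 14641 elements since f is irreducible of degree 4.)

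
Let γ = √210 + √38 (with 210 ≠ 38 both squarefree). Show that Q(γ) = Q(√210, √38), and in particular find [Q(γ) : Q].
[Q(γ) : Q] = 4 (equivalently, Q(γ) = Q(√210, √38))

Obviously Q(γ) ⊆ Q(√210, √38), and [Q(√210, √38):Q] = 4 (since 210, 38 are distinct squarefree integers > 1 with 7980 not a perfect square). To show equality we compute the minimal polynomial of γ. From γ = √210 + √38: γ^2 = 210 + 2√(7980) + 38 = 248 + 2√(7980), so γ^2 - 248 = 2√(7980); squaring, (γ^2 - 248)^2 = 4·7980, i.e. γ^4 - 496γ^2 + 61504 - 31920 = 0, i.e. γ^4 - 496γ^2 + 29584 = 0. So γ is a root of x^4 - 496x^2 + 29584. This polynomial is irreducible over Q: it has no rational root (each ±√210 ± √38 is irrational), and any factorization into two quadratics over Q would force √(7980) ∈ Q (pairing opposite roots) or √210, √38 ∈ Q (other pairings), all impossible. Hence [Q(γ):Q] = 4 = [Q(√210, √38):Q], so Q(γ) = Q(√210, √38).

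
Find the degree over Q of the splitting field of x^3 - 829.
[K : Q] = 6

The roots of x^3 - 829 are ∛829, ω∛829, ω^2∛829 where ω = e^(2πi/3) is a primitive cube root of unity, so K = Q(∛829, ω). Now [Q(∛829):Q] = 3 (since 829 is not a perfect cube, x^3 - 829 is irreducible) and [Q(ω):Q] = 2. Both 2 and 3 divide [K:Q], and [K:Q] ≤ 3·2 = 6, so [K:Q] = 6. (Equivalently: Q(∛829) ⊂ R but ω ∉ R, so [K : Q(∛829)] = 2.)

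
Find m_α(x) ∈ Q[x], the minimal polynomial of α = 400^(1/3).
m_α(x) = x^3 - 400

α satisfies α^3 = 400, so x^3 - 400 annihilates α. By the rational root test, a rational root p/q (in lowest terms) of x^3 - 400 would satisfy p^3 = 400 q^3, forcing q = 1 and p^3 = 400; but 400 is not a perfect cube, contradiction. A monic cubic over Q with no rational root is irreducible (any nontrivial factorization would include a linear factor). Hence x^3 - 400 is the minimal polynomial of α, and in particular [Q(α):Q] = 3.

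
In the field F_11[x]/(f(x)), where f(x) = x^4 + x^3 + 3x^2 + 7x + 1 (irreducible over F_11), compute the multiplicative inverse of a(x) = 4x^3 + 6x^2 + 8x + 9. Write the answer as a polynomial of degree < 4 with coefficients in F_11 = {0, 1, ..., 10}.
a(x)^(-1) ≡ 6x^3 + 9x^2 + 7x (mod f(x))

Since f is irreducible over F_11, F_11[x]/(f) is a field and a(x) ≠ 0 has an inverse. Apply the extended Euclidean algorithm to f(x) and a(x) in F_11[x]: f(x) = (3x + 4)·a(x) + (10x^2 + 3x + 9);  a(x) = (7x + 4)·(10x^2 + 3x + 9) + (10x + 6);  (10x^2 + 3x + 9) = (x + 3)·(10x + 6) + (2). The last nonzero remainder is the constant 2 = gcd(f, a) in F_11. Back-substituting through the division chain expresses 2 = s(x)·a(x) + t(x)·f(x) with s(x) ≡ x^3 + 7x^2 + 3x (mod f), so (x^3 + 7x^2 + 3x)·a(x) ≡ 2 (mod f). Multiplying by 2^(-1) ≡ 6 in F_11 gives a(x)^(-1) ≡ 6·(x^3 + 7x^2 + 3x) ≡ 6x^3 + 9x^2 + 7x (mod f). Check: (4x^3 + 6x^2 + 8x + 9)·(6x^3 + 9x^2 + 7x) = 2x^6 + 6x^5 + 9x^4 + 3x^3 + 5x^2 + 8x ≡ 1 (mod x^4 + x^3 + 3x^2 + 7x + 1).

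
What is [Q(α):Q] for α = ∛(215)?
[Q(α):Q] = 3

The minimal polynomial of α is x^3 - 215, irreducible over Q since 215 is not a perfect cube (so x^3 - 215 has no rational root). Hence [Q(α):Q] = deg(m_α) = 3.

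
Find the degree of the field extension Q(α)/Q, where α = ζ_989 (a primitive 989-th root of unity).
[Q(α):Q] = 924

The minimal polynomial of ζ_989 over Q is the 989-th cyclotomic polynomial Φ_989(x), which is irreducible over Q and has degree φ(989) = 924. Hence [Q(α):Q] = φ(989) = 924.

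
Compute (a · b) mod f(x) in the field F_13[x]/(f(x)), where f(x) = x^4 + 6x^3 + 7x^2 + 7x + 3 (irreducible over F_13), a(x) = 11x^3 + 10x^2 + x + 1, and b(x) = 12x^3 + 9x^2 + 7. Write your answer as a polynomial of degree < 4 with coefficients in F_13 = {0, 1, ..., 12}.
a · b ≡ 8x^3 + 7x^2 + 2x + 11 (mod f(x))

Multiply in F_13[x]: a(x)·b(x) = (11x^3 + 10x^2 + x + 1)·(12x^3 + 9x^2 + 7) = 2x^6 + 11x^5 + 11x^4 + 7x^3 + x^2 + 7x + 7. This has degree ≥ 4, so divide by f(x) over F_13: 2x^6 + 11x^5 + 11x^4 + 7x^3 + x^2 + 7x + 7 = (2x^2 + 12x + 3)·(x^4 + 6x^3 + 7x^2 + 7x + 3) + (8x^3 + 7x^2 + 2x + 11). Hence a·b ≡ 8x^3 + 7x^2 + 2x + 11 (mod f). (F_13[x]/(f) is a field with 13^4 = 28561 elements since f is irreducible of degree 4.)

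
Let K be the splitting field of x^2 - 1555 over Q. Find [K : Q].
[K : Q] = 2

f(x) = x^2 - 1555 factors as (x - √1555)(x + √1555). The splitting field is K = Q(√1555). Since 1555 is squarefree and > 1, it is not a perfect square, so x^2 - 1555 is irreducible over Q and [Q(√1555) : Q] = 2. Hence [K : Q] = 2.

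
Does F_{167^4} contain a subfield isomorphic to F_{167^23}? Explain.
No: F_{167^23} is not a subfield of F_{167^4}

F_{p^m} embeds in F_{p^n} iff m | n. Here 23 ∤ 4 (since 4 = 0·23 + 4 with remainder 4 ≠ 0), so F_{167^23} is not a subfield of F_{167^4}. Equivalently: if it were, the tower law would give 23 = [F_{167^23}:F_167] dividing [F_{167^4}:F_167] = 4, contradiction.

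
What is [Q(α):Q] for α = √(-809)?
[Q(α):Q] = 2

[Q(α):Q] equals the degree of the minimal polynomial of α. Here α^2 = -809 and x^2 + 809 is irreducible (d = -809 is squarefree, ≠ 1, hence not a square), so deg(m_α) = 2. Thus [Q(α):Q] = 2.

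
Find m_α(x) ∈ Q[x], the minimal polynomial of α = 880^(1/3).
m_α(x) = x^3 - 880

α satisfies α^3 = 880, so x^3 - 880 annihilates α. By the rational root test, a rational root p/q (in lowest terms) of x^3 - 880 would satisfy p^3 = 880 q^3, forcing q = 1 and p^3 = 880; but 880 is not a perfect cube, contradiction. A monic cubic over Q with no rational root is irreducible (any nontrivial factorization would include a linear factor). Hence x^3 - 880 is the minimal polynomial of α, and in particular [Q(α):Q] = 3.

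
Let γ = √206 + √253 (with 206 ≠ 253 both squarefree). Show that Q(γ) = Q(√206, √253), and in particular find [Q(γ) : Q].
[Q(γ) : Q] = 4 (equivalently, Q(γ) = Q(√206, √253))

Obviously Q(γ) ⊆ Q(√206, √253), and [Q(√206, √253):Q] = 4 (since 206, 253 are distinct squarefree integers > 1 with 52118 not a perfect square). To show equality we compute the minimal polynomial of γ. From γ = √206 + √253: γ^2 = 206 + 2√(52118) + 253 = 459 + 2√(52118), so γ^2 - 459 = 2√(52118); squaring, (γ^2 - 459)^2 = 4·52118, i.e. γ^4 - 918γ^2 + 210681 - 208472 = 0, i.e. γ^4 - 918γ^2 + 2209 = 0. So γ is a root of x^4 - 918x^2 + 2209. This polynomial is irreducible over Q: it has no rational root (each ±√206 ± √253 is irrational), and any factorization into two quadratics over Q would force √(52118) ∈ Q (pairing opposite roots) or √206, √253 ∈ Q (other pairings), all impossible. Hence [Q(γ):Q] = 4 = [Q(√206, √253):Q], so Q(γ) = Q(√206, √253).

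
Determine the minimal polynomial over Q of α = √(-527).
m_α(x) = x^2 + 527

α satisfies α^2 + 527 = 0, so x^2 + 527 annihilates α. Since d = -527 is squarefree and ≠ 1, it is not a perfect square in Q, so x^2 + 527 has no rational root and is therefore irreducible over Q (a degree-2 polynomial over a field is irreducible iff it has no root). Hence m_α(x) = x^2 + 527.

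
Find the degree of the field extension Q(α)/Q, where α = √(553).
[Q(α):Q] = 2

[Q(α):Q] equals the degree of the minimal polynomial of α. Here α^2 = 553 and x^2 - 553 is irreducible (d = 553 is squarefree, ≠ 1, hence not a square), so deg(m_α) = 2. Thus [Q(α):Q] = 2.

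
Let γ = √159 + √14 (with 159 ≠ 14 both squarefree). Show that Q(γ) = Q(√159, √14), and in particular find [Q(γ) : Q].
[Q(γ) : Q] = 4 (equivalently, Q(γ) = Q(√159, √14))

Obviously Q(γ) ⊆ Q(√159, √14), and [Q(√159, √14):Q] = 4 (since 159, 14 are distinct squarefree integers > 1 with 2226 not a perfect square). To show equality we compute the minimal polynomial of γ. From γ = √159 + √14: γ^2 = 159 + 2√(2226) + 14 = 173 + 2√(2226), so γ^2 - 173 = 2√(2226); squaring, (γ^2 - 173)^2 = 4·2226, i.e. γ^4 - 346γ^2 + 29929 - 8904 = 0, i.e. γ^4 - 346γ^2 + 21025 = 0. So γ is a root of x^4 - 346x^2 + 21025. This polynomial is irreducible over Q: it has no rational root (each ±√159 ± √14 is irrational), and any factorization into two quadratics over Q would force √(2226) ∈ Q (pairing opposite roots) or √159, √14 ∈ Q (other pairings), all impossible. Hence [Q(γ):Q] = 4 = [Q(√159, √14):Q], so Q(γ) = Q(√159, √14).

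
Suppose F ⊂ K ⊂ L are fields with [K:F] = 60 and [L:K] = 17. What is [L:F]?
[L:F] = 1020

The tower law says that for any tower of field extensions F ⊂ K ⊂ L with finite degrees, [L:F] = [L:K] · [K:F]. Here this gives [L:F] = 17 · 60 = 1020.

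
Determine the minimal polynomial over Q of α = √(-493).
m_α(x) = x^2 + 493

α satisfies α^2 + 493 = 0, so x^2 + 493 annihilates α. Since d = -493 is squarefree and ≠ 1, it is not a perfect square in Q, so x^2 + 493 has no rational root and is therefore irreducible over Q (a degree-2 polynomial over a field is irreducible iff it has no root). Hence m_α(x) = x^2 + 493.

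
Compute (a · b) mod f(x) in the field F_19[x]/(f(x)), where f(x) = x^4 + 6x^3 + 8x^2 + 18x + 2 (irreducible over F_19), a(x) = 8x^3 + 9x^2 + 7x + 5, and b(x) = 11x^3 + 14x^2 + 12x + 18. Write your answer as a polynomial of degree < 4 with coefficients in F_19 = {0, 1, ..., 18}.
a · b ≡ 13x^3 + 7x^2 + 18x + 3 (mod f(x))

Multiply in F_19[x]: a(x)·b(x) = (8x^3 + 9x^2 + 7x + 5)·(11x^3 + 14x^2 + 12x + 18) = 12x^6 + 2x^5 + 14x^4 + 6x^3 + 12x^2 + 15x + 14. This has degree ≥ 4, so divide by f(x) over F_19: 12x^6 + 2x^5 + 14x^4 + 6x^3 + 12x^2 + 15x + 14 = (12x^2 + 6x + 15)·(x^4 + 6x^3 + 8x^2 + 18x + 2) + (13x^3 + 7x^2 + 18x + 3). Hence a·b ≡ 13x^3 + 7x^2 + 18x + 3 (mod f). (F_19[x]/(f) is a field with 19^4 = 130321 elements since f is irreducible of degree 4.)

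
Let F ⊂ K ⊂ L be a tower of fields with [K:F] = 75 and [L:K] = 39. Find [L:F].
[L:F] = 2925

The tower law says that for any tower of field extensions F ⊂ K ⊂ L with finite degrees, [L:F] = [L:K] · [K:F]. Here this gives [L:F] = 39 · 75 = 2925.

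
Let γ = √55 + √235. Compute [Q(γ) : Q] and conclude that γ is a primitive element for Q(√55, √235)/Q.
[Q(γ) : Q] = 4 (equivalently, Q(γ) = Q(√55, √235))

Obviously Q(γ) ⊆ Q(√55, √235), and [Q(√55, √235):Q] = 4 (since 55, 235 are distinct squarefree integers > 1 with 12925 not a perfect square). To show equality we compute the minimal polynomial of γ. From γ = √55 + √235: γ^2 = 55 + 2√(12925) + 235 = 290 + 2√(12925), so γ^2 - 290 = 2√(12925); squaring, (γ^2 - 290)^2 = 4·12925, i.e. γ^4 - 580γ^2 + 84100 - 51700 = 0, i.e. γ^4 - 580γ^2 + 32400 = 0. So γ is a root of x^4 - 580x^2 + 32400. This polynomial is irreducible over Q: it has no rational root (each ±√55 ± √235 is irrational), and any factorization into two quadratics over Q would force √(12925) ∈ Q (pairing opposite roots) or √55, √235 ∈ Q (other pairings), all impossible. Hence [Q(γ):Q] = 4 = [Q(√55, √235):Q], so Q(γ) = Q(√55, √235).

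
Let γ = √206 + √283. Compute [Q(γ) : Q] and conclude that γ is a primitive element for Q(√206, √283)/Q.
[Q(γ) : Q] = 4 (equivalently, Q(γ) = Q(√206, √283))

Obviously Q(γ) ⊆ Q(√206, √283), and [Q(√206, √283):Q] = 4 (since 206, 283 are distinct squarefree integers > 1 with 58298 not a perfect square). To show equality we compute the minimal polynomial of γ. From γ = √206 + √283: γ^2 = 206 + 2√(58298) + 283 = 489 + 2√(58298), so γ^2 - 489 = 2√(58298); squaring, (γ^2 - 489)^2 = 4·58298, i.e. γ^4 - 978γ^2 + 239121 - 233192 = 0, i.e. γ^4 - 978γ^2 + 5929 = 0. So γ is a root of x^4 - 978x^2 + 5929. This polynomial is irreducible over Q: it has no rational root (each ±√206 ± √283 is irrational), and any factorization into two quadratics over Q would force √(58298) ∈ Q (pairing opposite roots) or √206, √283 ∈ Q (other pairings), all impossible. Hence [Q(γ):Q] = 4 = [Q(√206, √283):Q], so Q(γ) = Q(√206, √283).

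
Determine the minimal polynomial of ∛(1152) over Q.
m_α(x) = x^3 - 1152

α satisfies α^3 = 1152, so x^3 - 1152 annihilates α. By the rational root test, a rational root p/q (in lowest terms) of x^3 - 1152 would satisfy p^3 = 1152 q^3, forcing q = 1 and p^3 = 1152; but 1152 is not a perfect cube, contradiction. A monic cubic over Q with no rational root is irreducible (any nontrivial factorization would include a linear factor). Hence x^3 - 1152 is the minimal polynomial of α, and in particular [Q(α):Q] = 3.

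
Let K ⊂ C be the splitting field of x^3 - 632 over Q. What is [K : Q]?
[K : Q] = 6

The roots of x^3 - 632 are ∛632, ω∛632, ω^2∛632 where ω = e^(2πi/3) is a primitive cube root of unity, so K = Q(∛632, ω). Now [Q(∛632):Q] = 3 (since 632 is not a perfect cube, x^3 - 632 is irreducible) and [Q(ω):Q] = 2. Both 2 and 3 divide [K:Q], and [K:Q] ≤ 3·2 = 6, so [K:Q] = 6. (Equivalently: Q(∛632) ⊂ R but ω ∉ R, so [K : Q(∛632)] = 2.)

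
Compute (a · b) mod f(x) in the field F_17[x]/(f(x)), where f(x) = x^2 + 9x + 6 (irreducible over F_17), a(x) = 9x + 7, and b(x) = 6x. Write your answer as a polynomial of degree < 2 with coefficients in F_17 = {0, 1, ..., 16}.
a · b ≡ 15x + 16 (mod f(x))

Multiply in F_17[x]: a(x)·b(x) = (9x + 7)·(6x) = 3x^2 + 8x. This has degree ≥ 2, so divide by f(x) over F_17: 3x^2 + 8x = (3)·(x^2 + 9x + 6) + (15x + 16). Hence a·b ≡ 15x + 16 (mod f). (F_17[x]/(f) is a field with 17^2 = 289 elements since f is irreducible of degree 2.)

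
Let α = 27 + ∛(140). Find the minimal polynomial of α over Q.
m_α(x) = x^3 - 81x^2 + 2187x - 19823

Set β = α - 27 = ∛(140), so β^3 = 140. Then (α - 27)^3 - 140 = 0, i.e. α is a root of g(x) = (x - 27)^3 - 140 = x^3 - 81x^2 + 2187x - 19823. Since g(x) = h(x - 27) where h(x) = x^3 - 140, and h is irreducible over Q (because 140 is not a perfect cube, so h has no rational root, and a monic cubic with no rational root is irreducible), g is also irreducible (irreducibility is preserved under the substitution x → x - 27). Hence m_α(x) = x^3 - 81x^2 + 2187x - 19823.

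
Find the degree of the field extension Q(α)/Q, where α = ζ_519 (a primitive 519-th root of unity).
[Q(α):Q] = 344

The minimal polynomial of ζ_519 over Q is the 519-th cyclotomic polynomial Φ_519(x), which is irreducible over Q and has degree φ(519) = 344. Hence [Q(α):Q] = φ(519) = 344.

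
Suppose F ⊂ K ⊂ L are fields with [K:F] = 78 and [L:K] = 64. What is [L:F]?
[L:F] = 4992

The tower law says that for any tower of field extensions F ⊂ K ⊂ L with finite degrees, [L:F] = [L:K] · [K:F]. Here this gives [L:F] = 64 · 78 = 4992.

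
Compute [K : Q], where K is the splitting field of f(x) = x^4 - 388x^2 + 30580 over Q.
[K : Q] = 4

Solving the quadratic in x^2: x^2 = (388 ± √(388^2 - 4·30580))/2 = (388 ± √28224)/2 = (388 ± 168)/2, giving x^2 = 278 or x^2 = 110. So f(x) = (x^2 - 278)(x^2 - 110) and the roots of f are ±√278, ±√110. Hence the splitting field is K = Q(√278, √110). Since 278 and 110 are distinct squarefree integers > 1, their product 30580 is not a perfect square, so √110 ∉ Q(√278). By the tower law [K:Q] = [Q(√278,√110):Q(√278)] · [Q(√278):Q] = 2 · 2 = 4.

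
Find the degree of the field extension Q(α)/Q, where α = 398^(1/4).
[Q(α):Q] = 4

α is a root of x^4 - 398. By Eisenstein's criterion at the prime p = 2 (which divides the constant term 398 but p^2 = 4 does not, since 398 is squarefree), x^4 - 398 is irreducible over Q. Hence [Q(α):Q] = 4.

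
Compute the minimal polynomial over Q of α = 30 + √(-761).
m_α(x) = x^2 - 60x + 1661

From α - 30 = √(-761), squaring gives (α - 30)^2 = -761, i.e. α^2 - 60α + 900 = -761, so α^2 - 60α + 1661 = 0. The discriminant of x^2 - 60x + 1661 is (-60)^2 - 4·(1661) = 3600 - 6644 = -3044, and 4·(-761) is not a perfect square in Q since -761 is squarefree and ≠ 1. Hence x^2 - 60x + 1661 is irreducible over Q and is the minimal polynomial of α.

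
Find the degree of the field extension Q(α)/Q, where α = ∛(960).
[Q(α):Q] = 3

The minimal polynomial of α is x^3 - 960, irreducible over Q since 960 is not a perfect cube (so x^3 - 960 has no rational root). Hence [Q(α):Q] = deg(m_α) = 3.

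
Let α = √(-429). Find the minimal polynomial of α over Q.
m_α(x) = x^2 + 429

α satisfies α^2 + 429 = 0, so x^2 + 429 annihilates α. Since d = -429 is squarefree and ≠ 1, it is not a perfect square in Q, so x^2 + 429 has no rational root and is therefore irreducible over Q (a degree-2 polynomial over a field is irreducible iff it has no root). Hence m_α(x) = x^2 + 429.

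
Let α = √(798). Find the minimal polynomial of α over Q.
m_α(x) = x^2 - 798

α satisfies α^2 - 798 = 0, so x^2 - 798 annihilates α. Since d = 798 is squarefree and ≠ 1, it is not a perfect square in Q, so x^2 - 798 has no rational root and is therefore irreducible over Q (a degree-2 polynomial over a field is irreducible iff it has no root). Hence m_α(x) = x^2 - 798.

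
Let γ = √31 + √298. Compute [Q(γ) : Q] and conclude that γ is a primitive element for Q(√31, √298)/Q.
[Q(γ) : Q] = 4 (equivalently, Q(γ) = Q(√31, √298))

Obviously Q(γ) ⊆ Q(√31, √298), and [Q(√31, √298):Q] = 4 (since 31, 298 are distinct squarefree integers > 1 with 9238 not a perfect square). To show equality we compute the minimal polynomial of γ. From γ = √31 + √298: γ^2 = 31 + 2√(9238) + 298 = 329 + 2√(9238), so γ^2 - 329 = 2√(9238); squaring, (γ^2 - 329)^2 = 4·9238, i.e. γ^4 - 658γ^2 + 108241 - 36952 = 0, i.e. γ^4 - 658γ^2 + 71289 = 0. So γ is a root of x^4 - 658x^2 + 71289. This polynomial is irreducible over Q: it has no rational root (each ±√31 ± √298 is irrational), and any factorization into two quadratics over Q would force √(9238) ∈ Q (pairing opposite roots) or √31, √298 ∈ Q (other pairings), all impossible. Hence [Q(γ):Q] = 4 = [Q(√31, √298):Q], so Q(γ) = Q(√31, √298).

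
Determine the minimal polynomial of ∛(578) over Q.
m_α(x) = x^3 - 578

α satisfies α^3 = 578, so x^3 - 578 annihilates α. By the rational root test, a rational root p/q (in lowest terms) of x^3 - 578 would satisfy p^3 = 578 q^3, forcing q = 1 and p^3 = 578; but 578 is not a perfect cube, contradiction. A monic cubic over Q with no rational root is irreducible (any nontrivial factorization would include a linear factor). Hence x^3 - 578 is the minimal polynomial of α, and in particular [Q(α):Q] = 3.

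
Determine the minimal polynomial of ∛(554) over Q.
m_α(x) = x^3 - 554

α satisfies α^3 = 554, so x^3 - 554 annihilates α. By the rational root test, a rational root p/q (in lowest terms) of x^3 - 554 would satisfy p^3 = 554 q^3, forcing q = 1 and p^3 = 554; but 554 is not a perfect cube, contradiction. A monic cubic over Q with no rational root is irreducible (any nontrivial factorization would include a linear factor). Hence x^3 - 554 is the minimal polynomial of α, and in particular [Q(α):Q] = 3.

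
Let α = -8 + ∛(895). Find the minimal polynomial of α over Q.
m_α(x) = x^3 + 24x^2 + 192x - 383

Set β = α + 8 = ∛(895), so β^3 = 895. Then (α + 8)^3 - 895 = 0, i.e. α is a root of g(x) = (x + 8)^3 - 895 = x^3 + 24x^2 + 192x - 383. Since g(x) = h(x + 8) where h(x) = x^3 - 895, and h is irreducible over Q (because 895 is not a perfect cube, so h has no rational root, and a monic cubic with no rational root is irreducible), g is also irreducible (irreducibility is preserved under the substitution x → x + 8). Hence m_α(x) = x^3 + 24x^2 + 192x - 383.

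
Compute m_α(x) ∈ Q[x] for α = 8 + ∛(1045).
m_α(x) = x^3 - 24x^2 + 192x - 1557

Set β = α - 8 = ∛(1045), so β^3 = 1045. Then (α - 8)^3 - 1045 = 0, i.e. α is a root of g(x) = (x - 8)^3 - 1045 = x^3 - 24x^2 + 192x - 1557. Since g(x) = h(x - 8) where h(x) = x^3 - 1045, and h is irreducible over Q (because 1045 is not a perfect cube, so h has no rational root, and a monic cubic with no rational root is irreducible), g is also irreducible (irreducibility is preserved under the substitution x → x - 8). Hence m_α(x) = x^3 - 24x^2 + 192x - 1557.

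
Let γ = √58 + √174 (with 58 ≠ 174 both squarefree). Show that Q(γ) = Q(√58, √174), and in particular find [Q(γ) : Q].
[Q(γ) : Q] = 4 (equivalently, Q(γ) = Q(√58, √174))

Obviously Q(γ) ⊆ Q(√58, √174), and [Q(√58, √174):Q] = 4 (since 58, 174 are distinct squarefree integers > 1 with 10092 not a perfect square). To show equality we compute the minimal polynomial of γ. From γ = √58 + √174: γ^2 = 58 + 2√(10092) + 174 = 232 + 2√(10092), so γ^2 - 232 = 2√(10092); squaring, (γ^2 - 232)^2 = 4·10092, i.e. γ^4 - 464γ^2 + 53824 - 40368 = 0, i.e. γ^4 - 464γ^2 + 13456 = 0. So γ is a root of x^4 - 464x^2 + 13456. This polynomial is irreducible over Q: it has no rational root (each ±√58 ± √174 is irrational), and any factorization into two quadratics over Q would force √(10092) ∈ Q (pairing opposite roots) or √58, √174 ∈ Q (other pairings), all impossible. Hence [Q(γ):Q] = 4 = [Q(√58, √174):Q], so Q(γ) = Q(√58, √174).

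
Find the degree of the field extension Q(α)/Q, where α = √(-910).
[Q(α):Q] = 2

[Q(α):Q] equals the degree of the minimal polynomial of α. Here α^2 = -910 and x^2 + 910 is irreducible (d = -910 is squarefree, ≠ 1, hence not a square), so deg(m_α) = 2. Thus [Q(α):Q] = 2.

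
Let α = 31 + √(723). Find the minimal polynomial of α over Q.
m_α(x) = x^2 - 62x + 238

From α - 31 = √(723), squaring gives (α - 31)^2 = 723, i.e. α^2 - 62α + 961 = 723, so α^2 - 62α + 238 = 0. The discriminant of x^2 - 62x + 238 is (-62)^2 - 4·(238) = 3844 - 952 = 2892, and 4·(723) is not a perfect square in Q since 723 is squarefree and ≠ 1. Hence x^2 - 62x + 238 is irreducible over Q and is the minimal polynomial of α.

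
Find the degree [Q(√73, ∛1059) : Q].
[Q(√73, ∛1059) : Q] = 6

Let L = Q(√73, ∛1059). Since Q(√73) ⊂ L and [Q(√73):Q] = 2, the tower law gives 2 | [L:Q]. Likewise Q(∛1059) ⊂ L with [Q(∛1059):Q] = 3 (because 1059 is not a perfect cube), so 3 | [L:Q]. As gcd(2,3) = 1, [L:Q] is divisible by 6. Conversely L is generated over Q by √73 and ∛1059, so [L:Q] ≤ 2·3 = 6. Therefore [Q(√73, ∛1059) : Q] = 6.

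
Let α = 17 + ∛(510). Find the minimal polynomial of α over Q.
m_α(x) = x^3 - 51x^2 + 867x - 5423

Set β = α - 17 = ∛(510), so β^3 = 510. Then (α - 17)^3 - 510 = 0, i.e. α is a root of g(x) = (x - 17)^3 - 510 = x^3 - 51x^2 + 867x - 5423. Since g(x) = h(x - 17) where h(x) = x^3 - 510, and h is irreducible over Q (because 510 is not a perfect cube, so h has no rational root, and a monic cubic with no rational root is irreducible), g is also irreducible (irreducibility is preserved under the substitution x → x - 17). Hence m_α(x) = x^3 - 51x^2 + 867x - 5423.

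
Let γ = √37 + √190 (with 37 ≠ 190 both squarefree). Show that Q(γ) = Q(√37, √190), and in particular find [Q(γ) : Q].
[Q(γ) : Q] = 4 (equivalently, Q(γ) = Q(√37, √190))

Obviously Q(γ) ⊆ Q(√37, √190), and [Q(√37, √190):Q] = 4 (since 37, 190 are distinct squarefree integers > 1 with 7030 not a perfect square). To show equality we compute the minimal polynomial of γ. From γ = √37 + √190: γ^2 = 37 + 2√(7030) + 190 = 227 + 2√(7030), so γ^2 - 227 = 2√(7030); squaring, (γ^2 - 227)^2 = 4·7030, i.e. γ^4 - 454γ^2 + 51529 - 28120 = 0, i.e. γ^4 - 454γ^2 + 23409 = 0. So γ is a root of x^4 - 454x^2 + 23409. This polynomial is irreducible over Q: it has no rational root (each ±√37 ± √190 is irrational), and any factorization into two quadratics over Q would force √(7030) ∈ Q (pairing opposite roots) or √37, √190 ∈ Q (other pairings), all impossible. Hence [Q(γ):Q] = 4 = [Q(√37, √190):Q], so Q(γ) = Q(√37, √190).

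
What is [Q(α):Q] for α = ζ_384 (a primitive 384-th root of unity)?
[Q(α):Q] = 128

The minimal polynomial of ζ_384 over Q is the 384-th cyclotomic polynomial Φ_384(x), which is irreducible over Q and has degree φ(384) = 128. Hence [Q(α):Q] = φ(384) = 128.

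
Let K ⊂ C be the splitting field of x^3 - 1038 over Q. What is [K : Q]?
[K : Q] = 6

The roots of x^3 - 1038 are ∛1038, ω∛1038, ω^2∛1038 where ω = e^(2πi/3) is a primitive cube root of unity, so K = Q(∛1038, ω). Now [Q(∛1038):Q] = 3 (since 1038 is not a perfect cube, x^3 - 1038 is irreducible) and [Q(ω):Q] = 2. Both 2 and 3 divide [K:Q], and [K:Q] ≤ 3·2 = 6, so [K:Q] = 6. (Equivalently: Q(∛1038) ⊂ R but ω ∉ R, so [K : Q(∛1038)] = 2.)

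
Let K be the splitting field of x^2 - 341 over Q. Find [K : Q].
[K : Q] = 2

f(x) = x^2 - 341 factors as (x - √341)(x + √341). The splitting field is K = Q(√341). Since 341 is squarefree and > 1, it is not a perfect square, so x^2 - 341 is irreducible over Q and [Q(√341) : Q] = 2. Hence [K : Q] = 2.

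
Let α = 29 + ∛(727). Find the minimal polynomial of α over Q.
m_α(x) = x^3 - 87x^2 + 2523x - 25116

Set β = α - 29 = ∛(727), so β^3 = 727. Then (α - 29)^3 - 727 = 0, i.e. α is a root of g(x) = (x - 29)^3 - 727 = x^3 - 87x^2 + 2523x - 25116. Since g(x) = h(x - 29) where h(x) = x^3 - 727, and h is irreducible over Q (because 727 is not a perfect cube, so h has no rational root, and a monic cubic with no rational root is irreducible), g is also irreducible (irreducibility is preserved under the substitution x → x - 29). Hence m_α(x) = x^3 - 87x^2 + 2523x - 25116.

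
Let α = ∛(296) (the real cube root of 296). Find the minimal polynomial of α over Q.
m_α(x) = x^3 - 296

α satisfies α^3 = 296, so x^3 - 296 annihilates α. By the rational root test, a rational root p/q (in lowest terms) of x^3 - 296 would satisfy p^3 = 296 q^3, forcing q = 1 and p^3 = 296; but 296 is not a perfect cube, contradiction. A monic cubic over Q with no rational root is irreducible (any nontrivial factorization would include a linear factor). Hence x^3 - 296 is the minimal polynomial of α, and in particular [Q(α):Q] = 3.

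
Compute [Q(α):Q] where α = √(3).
[Q(α):Q] = 2

[Q(α):Q] equals the degree of the minimal polynomial of α. Here α^2 = 3 and x^2 - 3 is irreducible (d = 3 is squarefree, ≠ 1, hence not a square), so deg(m_α) = 2. Thus [Q(α):Q] = 2.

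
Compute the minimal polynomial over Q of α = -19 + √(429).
m_α(x) = x^2 + 38x - 68

From α + 19 = √(429), squaring gives (α + 19)^2 = 429, i.e. α^2 + 38α + 361 = 429, so α^2 + 38α - 68 = 0. The discriminant of x^2 + 38x - 68 is (38)^2 - 4·(-68) = 1444 + 272 = 1716, and 4·(429) is not a perfect square in Q since 429 is squarefree and ≠ 1. Hence x^2 + 38x - 68 is irreducible over Q and is the minimal polynomial of α.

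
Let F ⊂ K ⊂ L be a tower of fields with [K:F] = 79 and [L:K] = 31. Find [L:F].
[L:F] = 2449

The tower law says that for any tower of field extensions F ⊂ K ⊂ L with finite degrees, [L:F] = [L:K] · [K:F]. Here this gives [L:F] = 31 · 79 = 2449.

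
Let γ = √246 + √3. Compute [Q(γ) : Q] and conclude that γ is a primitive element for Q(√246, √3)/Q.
[Q(γ) : Q] = 4 (equivalently, Q(γ) = Q(√246, √3))

Obviously Q(γ) ⊆ Q(√246, √3), and [Q(√246, √3):Q] = 4 (since 246, 3 are distinct squarefree integers > 1 with 738 not a perfect square). To show equality we compute the minimal polynomial of γ. From γ = √246 + √3: γ^2 = 246 + 2√(738) + 3 = 249 + 2√(738), so γ^2 - 249 = 2√(738); squaring, (γ^2 - 249)^2 = 4·738, i.e. γ^4 - 498γ^2 + 62001 - 2952 = 0, i.e. γ^4 - 498γ^2 + 59049 = 0. So γ is a root of x^4 - 498x^2 + 59049. This polynomial is irreducible over Q: it has no rational root (each ±√246 ± √3 is irrational), and any factorization into two quadratics over Q would force √(738) ∈ Q (pairing opposite roots) or √246, √3 ∈ Q (other pairings), all impossible. Hence [Q(γ):Q] = 4 = [Q(√246, √3):Q], so Q(γ) = Q(√246, √3).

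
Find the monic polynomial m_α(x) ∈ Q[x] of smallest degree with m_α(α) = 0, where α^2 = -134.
m_α(x) = x^2 + 134

α satisfies α^2 + 134 = 0, so x^2 + 134 annihilates α. Since d = -134 is squarefree and ≠ 1, it is not a perfect square in Q, so x^2 + 134 has no rational root and is therefore irreducible over Q (a degree-2 polynomial over a field is irreducible iff it has no root). Hence m_α(x) = x^2 + 134.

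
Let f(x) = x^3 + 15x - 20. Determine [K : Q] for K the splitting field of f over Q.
[K : Q] = 6

By the rational root test, any rational root of the monic integer polynomial f(x) = x^3 + 15x - 20 must be an integer dividing the constant term -20, i.e. one of ±{1, 2, 4, 5, 10, 20}. Evaluating: f(1) = -4, f(-1) = -36, f(2) = 18, f(-2) = -58, f(4) = 104, f(-4) = -144, f(5) = 180, f(-5) = -220, f(10) = 1130, f(-10) = -1170, f(20) = 8280, f(-20) = -8320; none is 0, so f has no rational root and is therefore irreducible over Q (a cubic with no linear factor over a field is irreducible). For an irreducible cubic, the Galois group is A_3 or S_3 according as the discriminant disc(f) = -4a^3 - 27b^2 = -4·(15)^3 - 27·(-20)^2 = -24300 is or is not a square in Q. Here disc(f) = -24300 is not a perfect square in Q, so the Galois group of f over Q is not contained in A_3 and must be all of S_3. The splitting field has degree |S_3| = 6 over Q, so [K : Q] = 6.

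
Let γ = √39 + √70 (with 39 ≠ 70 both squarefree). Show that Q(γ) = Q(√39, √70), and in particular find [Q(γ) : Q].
[Q(γ) : Q] = 4 (equivalently, Q(γ) = Q(√39, √70))

Obviously Q(γ) ⊆ Q(√39, √70), and [Q(√39, √70):Q] = 4 (since 39, 70 are distinct squarefree integers > 1 with 2730 not a perfect square). To show equality we compute the minimal polynomial of γ. From γ = √39 + √70: γ^2 = 39 + 2√(2730) + 70 = 109 + 2√(2730), so γ^2 - 109 = 2√(2730); squaring, (γ^2 - 109)^2 = 4·2730, i.e. γ^4 - 218γ^2 + 11881 - 10920 = 0, i.e. γ^4 - 218γ^2 + 961 = 0. So γ is a root of x^4 - 218x^2 + 961. This polynomial is irreducible over Q: it has no rational root (each ±√39 ± √70 is irrational), and any factorization into two quadratics over Q would force √(2730) ∈ Q (pairing opposite roots) or √39, √70 ∈ Q (other pairings), all impossible. Hence [Q(γ):Q] = 4 = [Q(√39, √70):Q], so Q(γ) = Q(√39, √70).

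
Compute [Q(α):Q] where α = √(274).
[Q(α):Q] = 2

[Q(α):Q] equals the degree of the minimal polynomial of α. Here α^2 = 274 and x^2 - 274 is irreducible (d = 274 is squarefree, ≠ 1, hence not a square), so deg(m_α) = 2. Thus [Q(α):Q] = 2.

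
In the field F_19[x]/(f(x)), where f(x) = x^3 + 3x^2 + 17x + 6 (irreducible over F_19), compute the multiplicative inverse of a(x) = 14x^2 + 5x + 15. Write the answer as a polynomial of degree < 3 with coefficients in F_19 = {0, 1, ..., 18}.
a(x)^(-1) ≡ 13x^2 + 15x + 12 (mod f(x))

Since f is irreducible over F_19, F_19[x]/(f) is a field and a(x) ≠ 0 has an inverse. Apply the extended Euclidean algorithm to f(x) and a(x) in F_19[x]: f(x) = (15x + 3)·a(x) + (5x + 18);  a(x) = (18x + 16)·(5x + 18) + (12). The last nonzero remainder is the constant 12 = gcd(f, a) in F_19. Back-substituting through the division chain expresses 12 = s(x)·a(x) + t(x)·f(x) with s(x) ≡ 4x^2 + 9x + 11 (mod f), so (4x^2 + 9x + 11)·a(x) ≡ 12 (mod f). Multiplying by 12^(-1) ≡ 8 in F_19 gives a(x)^(-1) ≡ 8·(4x^2 + 9x + 11) ≡ 13x^2 + 15x + 12 (mod f). Check: (14x^2 + 5x + 15)·(13x^2 + 15x + 12) = 11x^4 + 9x^3 + x^2 + 9 ≡ 1 (mod x^3 + 3x^2 + 17x + 6).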